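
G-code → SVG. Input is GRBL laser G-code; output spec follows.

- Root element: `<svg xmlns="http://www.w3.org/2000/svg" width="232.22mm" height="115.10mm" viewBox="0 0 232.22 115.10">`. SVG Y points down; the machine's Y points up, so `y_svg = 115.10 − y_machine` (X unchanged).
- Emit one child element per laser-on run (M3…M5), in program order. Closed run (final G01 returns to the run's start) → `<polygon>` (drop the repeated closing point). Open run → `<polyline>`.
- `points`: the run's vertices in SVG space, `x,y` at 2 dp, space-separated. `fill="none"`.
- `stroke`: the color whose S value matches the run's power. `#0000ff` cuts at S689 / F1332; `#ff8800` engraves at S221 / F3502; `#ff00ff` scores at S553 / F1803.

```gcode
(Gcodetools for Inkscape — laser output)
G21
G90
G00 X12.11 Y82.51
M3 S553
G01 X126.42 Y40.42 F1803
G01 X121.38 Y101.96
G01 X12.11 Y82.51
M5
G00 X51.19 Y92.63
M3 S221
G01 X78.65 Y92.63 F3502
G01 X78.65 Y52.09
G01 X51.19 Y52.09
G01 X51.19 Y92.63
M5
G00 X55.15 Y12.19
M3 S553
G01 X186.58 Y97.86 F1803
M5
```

<svg xmlns="http://www.w3.org/2000/svg" width="232.22mm" height="115.10mm" viewBox="0 0 232.22 115.10">
  <polygon points="12.11,32.59 126.42,74.68 121.38,13.14" fill="none" stroke="#ff00ff"/>
  <polygon points="51.19,22.47 78.65,22.47 78.65,63.01 51.19,63.01" fill="none" stroke="#ff8800"/>
  <polyline points="55.15,102.91 186.58,17.24" fill="none" stroke="#ff00ff"/>
</svg>

y_svg = 115.10 − y_m.

[1] S553→`#ff00ff` (score); closed run; points: 12.11,32.59 126.42,74.68 121.38,13.14

[2] S221→`#ff8800` (engrave); closed run; points: 51.19,22.47 78.65,22.47 78.65,63.01 51.19,63.01

[3] S553→`#ff00ff` (score); open run; points: 55.15,102.91 186.58,17.24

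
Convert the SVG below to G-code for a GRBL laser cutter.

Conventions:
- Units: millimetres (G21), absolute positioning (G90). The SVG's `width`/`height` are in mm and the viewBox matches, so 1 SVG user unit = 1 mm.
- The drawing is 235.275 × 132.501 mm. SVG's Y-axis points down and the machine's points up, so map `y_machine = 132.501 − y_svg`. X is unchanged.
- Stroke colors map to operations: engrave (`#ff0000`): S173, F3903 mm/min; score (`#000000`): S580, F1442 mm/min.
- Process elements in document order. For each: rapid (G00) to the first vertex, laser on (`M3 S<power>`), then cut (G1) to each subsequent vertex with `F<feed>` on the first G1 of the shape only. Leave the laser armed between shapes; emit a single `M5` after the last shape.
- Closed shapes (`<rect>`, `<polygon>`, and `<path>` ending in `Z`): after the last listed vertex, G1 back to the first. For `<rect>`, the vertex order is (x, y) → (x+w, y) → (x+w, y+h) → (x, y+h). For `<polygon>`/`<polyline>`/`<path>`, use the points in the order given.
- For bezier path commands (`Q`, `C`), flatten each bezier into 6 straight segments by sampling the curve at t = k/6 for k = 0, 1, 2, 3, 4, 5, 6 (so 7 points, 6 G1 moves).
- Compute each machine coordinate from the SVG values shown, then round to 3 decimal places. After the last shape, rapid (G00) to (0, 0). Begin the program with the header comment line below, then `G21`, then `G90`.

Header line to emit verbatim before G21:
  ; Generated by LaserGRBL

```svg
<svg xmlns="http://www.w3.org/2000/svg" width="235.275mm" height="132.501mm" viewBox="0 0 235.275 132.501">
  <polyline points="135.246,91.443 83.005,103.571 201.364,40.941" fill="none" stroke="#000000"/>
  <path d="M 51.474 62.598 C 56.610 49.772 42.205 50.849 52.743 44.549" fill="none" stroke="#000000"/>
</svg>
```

Since the viewBox matches the mm dimensions, user units are millimetres directly. The only transform is the Y-flip y_m = 132.501 − y_svg.

Shape 1 is a open polyline drawn with `<polyline>`. Its stroke #000000 means score at S580, F1442. After flipping Y the toolpath is (135.246,41.058) → (83.005,28.930) → (201.364,91.560).

Shape 2 is a cubic bezier drawn with `<path>`. Its stroke #000000 means score at S580, F1442. After flipping Y the toolpath is (51.474,69.903) → (52.620,75.256) → (51.744,78.883) → (50.083,81.375) → (48.872,83.323) → (49.347,85.318) → (52.743,87.952).

; Generated by LaserGRBL
G21
G90
G00 X135.246 Y41.058
M3 S580
G1 X83.005 Y28.930 F1442
G1 X201.364 Y91.560
G00 X51.474 Y69.903
M3 S580
G1 X52.620 Y75.256 F1442
G1 X51.744 Y78.883
G1 X50.083 Y81.375
G1 X48.872 Y83.323
G1 X49.347 Y85.318
G1 X52.743 Y87.952
M5
G00 X0.000 Y0.000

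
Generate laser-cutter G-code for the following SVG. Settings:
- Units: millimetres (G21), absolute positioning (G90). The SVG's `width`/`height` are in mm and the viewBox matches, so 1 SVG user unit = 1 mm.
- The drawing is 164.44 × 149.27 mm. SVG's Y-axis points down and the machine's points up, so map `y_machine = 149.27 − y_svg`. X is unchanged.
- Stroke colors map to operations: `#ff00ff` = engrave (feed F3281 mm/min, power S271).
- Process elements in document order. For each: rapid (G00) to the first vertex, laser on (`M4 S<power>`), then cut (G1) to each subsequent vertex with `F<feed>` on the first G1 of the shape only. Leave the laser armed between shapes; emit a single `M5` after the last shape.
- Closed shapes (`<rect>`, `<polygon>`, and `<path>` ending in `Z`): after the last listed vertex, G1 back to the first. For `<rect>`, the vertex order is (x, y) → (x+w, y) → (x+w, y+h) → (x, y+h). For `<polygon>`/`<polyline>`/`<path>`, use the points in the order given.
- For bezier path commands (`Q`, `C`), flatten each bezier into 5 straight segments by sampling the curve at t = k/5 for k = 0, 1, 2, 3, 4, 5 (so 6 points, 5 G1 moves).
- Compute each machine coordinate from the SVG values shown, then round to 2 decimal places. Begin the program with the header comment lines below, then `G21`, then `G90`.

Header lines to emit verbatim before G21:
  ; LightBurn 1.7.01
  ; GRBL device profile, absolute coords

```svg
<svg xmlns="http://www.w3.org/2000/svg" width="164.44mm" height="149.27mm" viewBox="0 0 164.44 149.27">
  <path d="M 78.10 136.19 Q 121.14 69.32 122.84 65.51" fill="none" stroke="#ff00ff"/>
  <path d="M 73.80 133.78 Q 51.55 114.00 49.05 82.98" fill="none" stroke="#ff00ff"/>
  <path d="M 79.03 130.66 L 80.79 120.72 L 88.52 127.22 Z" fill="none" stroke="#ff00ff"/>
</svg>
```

Since the viewBox matches the mm dimensions, user units are millimetres directly. The only transform is the Y-flip y_m = 149.27 − y_svg.

Shape 1 is a quadratic bezier drawn with `<path>`. Its stroke #ff00ff means engrave at S271, F3281. After flipping Y the toolpath is (78.10,13.08) → (93.66,37.31) → (105.92,56.49) → (114.87,70.62) → (120.51,79.71) → (122.84,83.76).

Shape 2 is a quadratic bezier drawn with `<path>`. Its stroke #ff00ff means engrave at S271, F3281. After flipping Y the toolpath is (73.80,15.49) → (65.69,23.85) → (59.16,33.11) → (54.21,43.27) → (50.84,54.33) → (49.05,66.29).

Shape 3 is a regular polygon drawn with `<path>`. Its stroke #ff00ff means engrave at S271, F3281. After flipping Y the toolpath is (79.03,18.61) → (80.79,28.55) → (88.52,22.05) → (79.03,18.61), returning to the start.

; LightBurn 1.7.01
; GRBL device profile, absolute coords
G21
G90
G00 X78.10 Y13.08
M4 S271
G1 X93.66 Y37.31 F3281
G1 X105.92 Y56.49
G1 X114.87 Y70.62
G1 X120.51 Y79.71
G1 X122.84 Y83.76
G00 X73.80 Y15.49
M4 S271
G1 X65.69 Y23.85 F3281
G1 X59.16 Y33.11
G1 X54.21 Y43.27
G1 X50.84 Y54.33
G1 X49.05 Y66.29
G00 X79.03 Y18.61
M4 S271
G1 X80.79 Y28.55 F3281
G1 X88.52 Y22.05
G1 X79.03 Y18.61
M5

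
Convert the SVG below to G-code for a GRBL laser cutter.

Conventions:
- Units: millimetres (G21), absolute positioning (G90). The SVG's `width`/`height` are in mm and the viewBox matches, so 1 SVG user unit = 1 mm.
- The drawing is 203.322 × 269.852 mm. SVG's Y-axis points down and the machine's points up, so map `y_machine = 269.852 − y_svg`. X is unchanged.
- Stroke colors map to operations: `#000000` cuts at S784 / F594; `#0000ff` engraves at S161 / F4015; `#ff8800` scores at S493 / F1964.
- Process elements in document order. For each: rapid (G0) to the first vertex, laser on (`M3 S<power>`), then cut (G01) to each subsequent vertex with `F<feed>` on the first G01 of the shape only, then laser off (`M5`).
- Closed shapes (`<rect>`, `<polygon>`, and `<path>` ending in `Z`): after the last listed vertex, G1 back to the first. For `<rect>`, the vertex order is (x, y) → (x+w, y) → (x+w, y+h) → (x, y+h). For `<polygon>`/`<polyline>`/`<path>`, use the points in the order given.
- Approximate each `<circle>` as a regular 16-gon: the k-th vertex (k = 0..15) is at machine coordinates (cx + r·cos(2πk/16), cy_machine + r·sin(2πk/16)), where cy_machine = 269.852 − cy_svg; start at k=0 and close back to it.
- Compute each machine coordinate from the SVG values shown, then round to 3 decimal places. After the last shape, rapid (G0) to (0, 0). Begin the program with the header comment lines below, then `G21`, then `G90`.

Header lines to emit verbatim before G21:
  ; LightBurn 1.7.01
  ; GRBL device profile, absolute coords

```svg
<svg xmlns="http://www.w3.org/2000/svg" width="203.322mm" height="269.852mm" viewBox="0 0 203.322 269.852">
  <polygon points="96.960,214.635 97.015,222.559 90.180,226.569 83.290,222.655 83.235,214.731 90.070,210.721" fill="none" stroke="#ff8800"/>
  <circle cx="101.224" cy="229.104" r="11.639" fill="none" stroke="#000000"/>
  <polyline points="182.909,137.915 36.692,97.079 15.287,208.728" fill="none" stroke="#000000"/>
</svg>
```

viewBox `0 0 203.322 269.852` with mm width/height → 1 unit = 1 mm. Flip: y_m = 269.852 − y_svg.

**Shape 1** — `<polygon>` regular polygon, stroke `#ff8800` → score (S493, F1964). Machine vertices: (96.960,55.217) → (97.015,47.293) → (90.180,43.283) → (83.290,47.197) → (83.235,55.121) → (90.070,59.131) → (96.960,55.217). Closed: final G1 returns to the first vertex.

**Shape 2** — `<circle>` circle, stroke `#000000` → cut (S784, F594). Machine vertices: (112.863,40.748) → (111.977,45.202) → (109.454,48.978) → (105.678,51.501) → (101.224,52.387) → (96.770,51.501) → (92.994,48.978) → (90.471,45.202) → (89.585,40.748) → (90.471,36.294) → (92.994,32.518) → (96.770,29.995) → (101.224,29.109) → (105.678,29.995) → (109.454,32.518) → (111.977,36.294) → (112.863,40.748). Closed: final G1 returns to the first vertex.

**Shape 3** — `<polyline>` open polyline, stroke `#000000` → cut (S784, F594). Machine vertices: (182.909,131.937) → (36.692,172.773) → (15.287,61.124). Open path.

; LightBurn 1.7.01
; GRBL device profile, absolute coords
G21
G90
G0 X96.960 Y55.217
M3 S493
G01 X97.015 Y47.293 F1964
G01 X90.180 Y43.283
G01 X83.290 Y47.197
G01 X83.235 Y55.121
G01 X90.070 Y59.131
G01 X96.960 Y55.217
M5
G0 X112.863 Y40.748
M3 S784
G01 X111.977 Y45.202 F594
G01 X109.454 Y48.978
G01 X105.678 Y51.501
G01 X101.224 Y52.387
G01 X96.770 Y51.501
G01 X92.994 Y48.978
G01 X90.471 Y45.202
G01 X89.585 Y40.748
G01 X90.471 Y36.294
G01 X92.994 Y32.518
G01 X96.770 Y29.995
G01 X101.224 Y29.109
G01 X105.678 Y29.995
G01 X109.454 Y32.518
G01 X111.977 Y36.294
G01 X112.863 Y40.748
M5
G0 X182.909 Y131.937
M3 S784
G01 X36.692 Y172.773 F594
G01 X15.287 Y61.124
M5
G0 X0.000 Y0.000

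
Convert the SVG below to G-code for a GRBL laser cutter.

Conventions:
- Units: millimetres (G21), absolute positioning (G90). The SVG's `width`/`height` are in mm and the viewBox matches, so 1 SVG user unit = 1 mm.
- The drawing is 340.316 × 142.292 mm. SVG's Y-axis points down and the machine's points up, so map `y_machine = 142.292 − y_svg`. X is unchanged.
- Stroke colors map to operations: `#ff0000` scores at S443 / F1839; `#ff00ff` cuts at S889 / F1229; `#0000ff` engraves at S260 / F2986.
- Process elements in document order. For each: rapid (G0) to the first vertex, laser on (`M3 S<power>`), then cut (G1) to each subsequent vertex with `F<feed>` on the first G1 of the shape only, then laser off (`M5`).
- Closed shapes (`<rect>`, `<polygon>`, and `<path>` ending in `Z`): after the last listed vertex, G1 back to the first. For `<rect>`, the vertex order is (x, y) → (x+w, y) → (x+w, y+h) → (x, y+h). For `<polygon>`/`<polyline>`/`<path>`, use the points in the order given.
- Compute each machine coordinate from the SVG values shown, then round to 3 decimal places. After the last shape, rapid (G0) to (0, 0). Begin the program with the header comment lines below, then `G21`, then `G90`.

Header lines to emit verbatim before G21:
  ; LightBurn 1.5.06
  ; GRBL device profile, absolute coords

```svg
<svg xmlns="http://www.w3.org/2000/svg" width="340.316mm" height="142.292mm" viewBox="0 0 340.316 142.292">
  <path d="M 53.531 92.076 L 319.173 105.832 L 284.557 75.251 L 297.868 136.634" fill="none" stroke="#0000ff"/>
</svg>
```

; LightBurn 1.5.06
; GRBL device profile, absolute coords
G21
G90
G0 X53.531 Y50.216
M3 S260
G1 X319.173 Y36.460 F2986
G1 X284.557 Y67.041
G1 X297.868 Y5.658
M5
G0 X0.000 Y0.000

1 u = 1 mm; y_m = 142.292 − y.

[1] `<path>` open polyline, #0000ff→engrave S260 F2986: (53.531,50.216) → (319.173,36.460) → (284.557,67.041) → (297.868,5.658)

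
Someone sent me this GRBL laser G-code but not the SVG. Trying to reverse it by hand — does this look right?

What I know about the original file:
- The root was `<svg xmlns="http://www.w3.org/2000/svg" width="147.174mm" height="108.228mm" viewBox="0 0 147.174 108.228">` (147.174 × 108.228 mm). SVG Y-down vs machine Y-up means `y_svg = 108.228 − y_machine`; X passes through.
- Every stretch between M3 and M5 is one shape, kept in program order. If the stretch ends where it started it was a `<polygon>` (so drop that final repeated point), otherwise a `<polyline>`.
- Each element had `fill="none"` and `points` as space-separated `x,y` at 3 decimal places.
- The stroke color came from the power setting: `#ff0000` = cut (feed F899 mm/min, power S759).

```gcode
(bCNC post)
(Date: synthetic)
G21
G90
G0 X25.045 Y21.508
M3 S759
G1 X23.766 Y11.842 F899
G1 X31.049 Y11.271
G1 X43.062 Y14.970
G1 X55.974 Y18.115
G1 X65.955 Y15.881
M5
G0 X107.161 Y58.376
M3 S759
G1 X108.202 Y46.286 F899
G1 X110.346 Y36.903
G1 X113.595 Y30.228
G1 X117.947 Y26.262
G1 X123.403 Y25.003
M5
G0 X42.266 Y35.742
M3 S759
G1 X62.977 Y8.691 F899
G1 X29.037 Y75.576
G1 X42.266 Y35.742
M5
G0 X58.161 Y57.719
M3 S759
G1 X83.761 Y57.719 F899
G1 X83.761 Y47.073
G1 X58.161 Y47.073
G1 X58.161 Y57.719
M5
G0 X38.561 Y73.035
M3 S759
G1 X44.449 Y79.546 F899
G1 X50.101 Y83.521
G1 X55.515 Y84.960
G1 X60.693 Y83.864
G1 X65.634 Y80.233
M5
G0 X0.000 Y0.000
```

<svg xmlns="http://www.w3.org/2000/svg" width="147.174mm" height="108.228mm" viewBox="0 0 147.174 108.228">
  <polyline points="25.045,86.720 23.766,96.386 31.049,96.957 43.062,93.258 55.974,90.113 65.955,92.347" fill="none" stroke="#ff0000"/>
  <polyline points="107.161,49.852 108.202,61.942 110.346,71.325 113.595,78.000 117.947,81.966 123.403,83.225" fill="none" stroke="#ff0000"/>
  <polygon points="42.266,72.486 62.977,99.537 29.037,32.652" fill="none" stroke="#ff0000"/>
  <polygon points="58.161,50.509 83.761,50.509 83.761,61.155 58.161,61.155" fill="none" stroke="#ff0000"/>
  <polyline points="38.561,35.193 44.449,28.682 50.101,24.707 55.515,23.268 60.693,24.364 65.634,27.995" fill="none" stroke="#ff0000"/>
</svg>

Each laser-on run becomes one SVG element. Flip Y back into SVG space with y_svg = 108.228 − y_machine. Every run uses S759, so all elements get stroke `#ff0000` (cut).

Run 1: The run is open, so emit a `<polyline>` with points (Y-flipped): 25.045,86.720 23.766,96.386 31.049,96.957 43.062,93.258 55.974,90.113 65.955,92.347.

Run 2: The run is open, so emit a `<polyline>` with points (Y-flipped): 107.161,49.852 108.202,61.942 110.346,71.325 113.595,78.000 117.947,81.966 123.403,83.225.

Run 3: The run returns to its start, so emit a `<polygon>` with points (Y-flipped): 42.266,72.486 62.977,99.537 29.037,32.652.

Run 4: The run returns to its start, so emit a `<polygon>` with points (Y-flipped): 58.161,50.509 83.761,50.509 83.761,61.155 58.161,61.155.

Run 5: The run is open, so emit a `<polyline>` with points (Y-flipped): 38.561,35.193 44.449,28.682 50.101,24.707 55.515,23.268 60.693,24.364 65.634,27.995.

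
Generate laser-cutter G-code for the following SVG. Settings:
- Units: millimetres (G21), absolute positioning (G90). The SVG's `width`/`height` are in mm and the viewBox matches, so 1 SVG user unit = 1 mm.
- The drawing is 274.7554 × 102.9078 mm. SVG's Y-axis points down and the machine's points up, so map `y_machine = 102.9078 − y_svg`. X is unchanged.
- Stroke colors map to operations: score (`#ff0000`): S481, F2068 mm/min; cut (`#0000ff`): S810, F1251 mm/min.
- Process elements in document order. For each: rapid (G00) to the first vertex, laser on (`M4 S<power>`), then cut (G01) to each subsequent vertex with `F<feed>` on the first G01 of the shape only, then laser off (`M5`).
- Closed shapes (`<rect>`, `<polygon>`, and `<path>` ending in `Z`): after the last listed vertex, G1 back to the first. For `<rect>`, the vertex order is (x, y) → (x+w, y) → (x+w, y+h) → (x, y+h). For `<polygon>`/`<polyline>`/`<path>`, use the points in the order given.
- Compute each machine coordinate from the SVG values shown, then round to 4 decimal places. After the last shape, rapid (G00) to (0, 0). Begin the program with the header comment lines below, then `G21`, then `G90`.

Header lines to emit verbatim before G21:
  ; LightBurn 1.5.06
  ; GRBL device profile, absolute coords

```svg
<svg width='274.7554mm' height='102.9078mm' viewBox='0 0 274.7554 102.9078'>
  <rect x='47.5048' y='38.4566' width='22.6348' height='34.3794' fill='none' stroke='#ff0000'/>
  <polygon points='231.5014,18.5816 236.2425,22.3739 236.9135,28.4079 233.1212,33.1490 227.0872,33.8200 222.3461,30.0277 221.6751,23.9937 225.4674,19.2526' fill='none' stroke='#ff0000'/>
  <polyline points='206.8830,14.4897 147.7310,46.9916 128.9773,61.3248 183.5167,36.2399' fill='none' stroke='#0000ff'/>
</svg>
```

; LightBurn 1.5.06
; GRBL device profile, absolute coords
G21
G90
G00 X47.5048 Y64.4512
M4 S481
G01 X70.1396 Y64.4512 F2068
G01 X70.1396 Y30.0718
G01 X47.5048 Y30.0718
G01 X47.5048 Y64.4512
M5
G00 X231.5014 Y84.3262
M4 S481
G01 X236.2425 Y80.5339 F2068
G01 X236.9135 Y74.4999
G01 X233.1212 Y69.7588
G01 X227.0872 Y69.0878
G01 X222.3461 Y72.8801
G01 X221.6751 Y78.9141
G01 X225.4674 Y83.6552
G01 X231.5014 Y84.3262
M5
G00 X206.8830 Y88.4181
M4 S810
G01 X147.7310 Y55.9162 F1251
G01 X128.9773 Y41.5830
G01 X183.5167 Y66.6679
M5
G00 X0.0000 Y0.0000

1 u = 1 mm; y_m = 102.9078 − y.

[1] `<rect>` rectangle, #ff0000→score S481 F2068: (47.5048,64.4512) → (70.1396,64.4512) → (70.1396,30.0718) → (47.5048,30.0718) → (47.5048,64.4512) (closed)

[2] `<polygon>` regular polygon, #ff0000→score S481 F2068: (231.5014,84.3262) → (236.2425,80.5339) → (236.9135,74.4999) → (233.1212,69.7588) → (227.0872,69.0878) → (222.3461,72.8801) → (221.6751,78.9141) → (225.4674,83.6552) → (231.5014,84.3262) (closed)

[3] `<polyline>` open polyline, #0000ff→cut S810 F1251: (206.8830,88.4181) → (147.7310,55.9162) → (128.9773,41.5830) → (183.5167,66.6679)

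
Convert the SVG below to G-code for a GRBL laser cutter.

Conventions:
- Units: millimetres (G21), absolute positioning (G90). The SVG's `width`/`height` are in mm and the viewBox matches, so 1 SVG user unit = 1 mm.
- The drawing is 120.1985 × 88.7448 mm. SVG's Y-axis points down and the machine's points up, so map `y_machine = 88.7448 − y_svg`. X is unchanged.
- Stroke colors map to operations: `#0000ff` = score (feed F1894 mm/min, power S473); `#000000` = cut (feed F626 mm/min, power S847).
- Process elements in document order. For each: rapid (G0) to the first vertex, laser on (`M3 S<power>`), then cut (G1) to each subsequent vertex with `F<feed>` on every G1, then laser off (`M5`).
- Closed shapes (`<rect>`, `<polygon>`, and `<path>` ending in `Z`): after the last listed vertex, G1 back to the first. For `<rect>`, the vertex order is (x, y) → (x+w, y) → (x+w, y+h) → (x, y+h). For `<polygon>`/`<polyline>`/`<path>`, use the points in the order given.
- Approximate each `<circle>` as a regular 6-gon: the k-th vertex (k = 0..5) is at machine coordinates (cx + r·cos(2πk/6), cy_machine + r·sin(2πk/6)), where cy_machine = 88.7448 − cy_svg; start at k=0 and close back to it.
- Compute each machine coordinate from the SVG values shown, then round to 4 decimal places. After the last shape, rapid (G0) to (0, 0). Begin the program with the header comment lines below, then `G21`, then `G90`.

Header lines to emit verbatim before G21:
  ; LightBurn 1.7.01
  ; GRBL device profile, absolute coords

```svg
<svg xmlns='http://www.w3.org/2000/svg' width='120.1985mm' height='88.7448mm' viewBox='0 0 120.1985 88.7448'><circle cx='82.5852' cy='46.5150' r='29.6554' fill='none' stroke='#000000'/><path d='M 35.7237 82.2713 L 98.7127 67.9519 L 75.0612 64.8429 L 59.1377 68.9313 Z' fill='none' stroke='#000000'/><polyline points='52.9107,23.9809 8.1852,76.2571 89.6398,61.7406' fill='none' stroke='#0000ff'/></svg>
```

1 u = 1 mm; y_m = 88.7448 − y.

[1] `<circle>` circle, #000000→cut S847 F626: (112.2406,42.2298) → (97.4129,67.9121) → (67.7575,67.9121) → (52.9298,42.2298) → (67.7575,16.5475) → (97.4129,16.5475) → (112.2406,42.2298) (closed)

[2] `<path>` closed polygon, #000000→cut S847 F626: (35.7237,6.4735) → (98.7127,20.7929) → (75.0612,23.9019) → (59.1377,19.8135) → (35.7237,6.4735) (closed)

[3] `<polyline>` open polyline, #0000ff→score S473 F1894: (52.9107,64.7639) → (8.1852,12.4877) → (89.6398,27.0042)

; LightBurn 1.7.01
; GRBL device profile, absolute coords
G21
G90
G0 X112.2406 Y42.2298
M3 S847
G1 X97.4129 Y67.9121 F626
G1 X67.7575 Y67.9121 F626
G1 X52.9298 Y42.2298 F626
G1 X67.7575 Y16.5475 F626
G1 X97.4129 Y16.5475 F626
G1 X112.2406 Y42.2298 F626
M5
G0 X35.7237 Y6.4735
M3 S847
G1 X98.7127 Y20.7929 F626
G1 X75.0612 Y23.9019 F626
G1 X59.1377 Y19.8135 F626
G1 X35.7237 Y6.4735 F626
M5
G0 X52.9107 Y64.7639
M3 S473
G1 X8.1852 Y12.4877 F1894
G1 X89.6398 Y27.0042 F1894
M5
G0 X0.0000 Y0.0000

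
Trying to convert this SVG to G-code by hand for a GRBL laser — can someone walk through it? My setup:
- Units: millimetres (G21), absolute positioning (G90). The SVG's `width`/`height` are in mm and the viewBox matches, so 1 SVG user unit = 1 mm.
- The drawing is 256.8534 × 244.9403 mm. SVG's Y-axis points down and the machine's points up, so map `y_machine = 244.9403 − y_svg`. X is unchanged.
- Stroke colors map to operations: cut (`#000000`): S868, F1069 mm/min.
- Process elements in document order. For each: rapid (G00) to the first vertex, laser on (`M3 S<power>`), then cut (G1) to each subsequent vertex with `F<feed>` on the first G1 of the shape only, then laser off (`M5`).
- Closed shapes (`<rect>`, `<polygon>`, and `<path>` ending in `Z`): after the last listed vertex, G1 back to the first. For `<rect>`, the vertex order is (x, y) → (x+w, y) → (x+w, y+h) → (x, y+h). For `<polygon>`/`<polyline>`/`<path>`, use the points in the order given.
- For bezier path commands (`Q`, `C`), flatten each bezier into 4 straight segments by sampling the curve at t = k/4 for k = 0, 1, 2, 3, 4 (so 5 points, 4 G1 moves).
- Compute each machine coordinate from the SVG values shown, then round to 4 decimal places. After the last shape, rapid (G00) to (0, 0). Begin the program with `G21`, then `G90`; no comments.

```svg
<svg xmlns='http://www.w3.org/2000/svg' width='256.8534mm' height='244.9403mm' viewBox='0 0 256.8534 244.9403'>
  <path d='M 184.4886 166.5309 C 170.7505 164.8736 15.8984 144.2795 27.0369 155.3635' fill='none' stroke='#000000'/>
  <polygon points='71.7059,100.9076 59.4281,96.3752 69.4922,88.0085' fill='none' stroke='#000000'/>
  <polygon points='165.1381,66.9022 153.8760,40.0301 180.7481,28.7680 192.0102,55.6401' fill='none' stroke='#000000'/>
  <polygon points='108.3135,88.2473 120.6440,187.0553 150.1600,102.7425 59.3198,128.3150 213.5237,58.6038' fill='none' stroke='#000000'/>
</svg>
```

G21
G90
G00 X184.4886 Y78.4094
M3 S868
G1 X152.5247 Y82.4122 F1069
G1 X96.4340 Y88.7711
G1 X45.0078 Y92.7410
G1 X27.0369 Y89.5768
M5
G00 X71.7059 Y144.0327
M3 S868
G1 X59.4281 Y148.5651 F1069
G1 X69.4922 Y156.9318
G1 X71.7059 Y144.0327
M5
G00 X165.1381 Y178.0381
M3 S868
G1 X153.8760 Y204.9102 F1069
G1 X180.7481 Y216.1723
G1 X192.0102 Y189.3002
G1 X165.1381 Y178.0381
M5
G00 X108.3135 Y156.6930
M3 S868
G1 X120.6440 Y57.8850 F1069
G1 X150.1600 Y142.1978
G1 X59.3198 Y116.6253
G1 X213.5237 Y186.3365
G1 X108.3135 Y156.6930
M5
G00 X0.0000 Y0.0000

1 u = 1 mm; y_m = 244.9403 − y.

[1] `<path>` cubic bezier, #000000→cut S868 F1069: (184.4886,78.4094) → (152.5247,82.4122) → (96.4340,88.7711) → (45.0078,92.7410) → (27.0369,89.5768)

[2] `<polygon>` regular polygon, #000000→cut S868 F1069: (71.7059,144.0327) → (59.4281,148.5651) → (69.4922,156.9318) → (71.7059,144.0327) (closed)

[3] `<polygon>` regular polygon, #000000→cut S868 F1069: (165.1381,178.0381) → (153.8760,204.9102) → (180.7481,216.1723) → (192.0102,189.3002) → (165.1381,178.0381) (closed)

[4] `<polygon>` closed polygon, #000000→cut S868 F1069: (108.3135,156.6930) → (120.6440,57.8850) → (150.1600,142.1978) → (59.3198,116.6253) → (213.5237,186.3365) → (108.3135,156.6930) (closed)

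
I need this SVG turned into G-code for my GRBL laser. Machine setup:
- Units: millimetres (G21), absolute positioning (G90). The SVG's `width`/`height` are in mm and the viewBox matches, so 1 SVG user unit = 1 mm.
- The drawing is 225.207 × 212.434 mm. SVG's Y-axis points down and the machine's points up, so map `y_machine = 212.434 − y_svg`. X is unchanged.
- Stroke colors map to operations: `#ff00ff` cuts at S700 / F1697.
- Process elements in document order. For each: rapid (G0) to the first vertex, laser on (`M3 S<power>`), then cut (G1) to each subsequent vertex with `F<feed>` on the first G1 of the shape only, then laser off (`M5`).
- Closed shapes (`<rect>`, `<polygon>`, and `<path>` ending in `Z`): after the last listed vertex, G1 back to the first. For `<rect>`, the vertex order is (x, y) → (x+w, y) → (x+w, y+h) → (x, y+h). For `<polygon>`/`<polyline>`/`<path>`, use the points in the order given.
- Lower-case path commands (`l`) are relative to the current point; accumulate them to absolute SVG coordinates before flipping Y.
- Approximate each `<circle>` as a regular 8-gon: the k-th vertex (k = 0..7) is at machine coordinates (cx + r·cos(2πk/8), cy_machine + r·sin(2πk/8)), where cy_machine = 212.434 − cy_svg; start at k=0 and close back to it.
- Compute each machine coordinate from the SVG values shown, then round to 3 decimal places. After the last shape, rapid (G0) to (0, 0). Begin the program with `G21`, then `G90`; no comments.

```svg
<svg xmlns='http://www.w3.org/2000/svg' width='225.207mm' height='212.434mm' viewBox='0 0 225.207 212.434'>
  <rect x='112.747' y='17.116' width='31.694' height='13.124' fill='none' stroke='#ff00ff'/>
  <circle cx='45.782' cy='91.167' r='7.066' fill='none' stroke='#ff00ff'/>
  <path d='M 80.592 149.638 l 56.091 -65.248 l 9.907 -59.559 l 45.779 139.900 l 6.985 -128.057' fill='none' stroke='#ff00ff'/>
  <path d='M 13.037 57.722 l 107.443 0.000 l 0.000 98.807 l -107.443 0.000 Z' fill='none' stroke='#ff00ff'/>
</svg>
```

G21
G90
G0 X112.747 Y195.318
M3 S700
G1 X144.441 Y195.318 F1697
G1 X144.441 Y182.194
G1 X112.747 Y182.194
G1 X112.747 Y195.318
M5
G0 X52.848 Y121.267
M3 S700
G1 X50.778 Y126.263 F1697
G1 X45.782 Y128.333
G1 X40.786 Y126.263
G1 X38.716 Y121.267
G1 X40.786 Y116.271
G1 X45.782 Y114.201
G1 X50.778 Y116.271
G1 X52.848 Y121.267
M5
G0 X80.592 Y62.796
M3 S700
G1 X136.683 Y128.044 F1697
G1 X146.590 Y187.603
G1 X192.369 Y47.703
G1 X199.354 Y175.760
M5
G0 X13.037 Y154.712
M3 S700
G1 X120.480 Y154.712 F1697
G1 X120.480 Y55.905
G1 X13.037 Y55.905
G1 X13.037 Y154.712
M5
G0 X0.000 Y0.000

Since the viewBox matches the mm dimensions, user units are millimetres directly. The only transform is the Y-flip y_m = 212.434 − y_svg.

Shape 1 is a rectangle drawn with `<rect>`. Its stroke #ff00ff means cut at S700, F1697. After flipping Y the toolpath is (112.747,195.318) → (144.441,195.318) → (144.441,182.194) → (112.747,182.194) → (112.747,195.318), returning to the start.

Shape 2 is a circle drawn with `<circle>`. Its stroke #ff00ff means cut at S700, F1697. After flipping Y the toolpath is (52.848,121.267) → (50.778,126.263) → (45.782,128.333) → (40.786,126.263) → (38.716,121.267) → (40.786,116.271) → (45.782,114.201) → (50.778,116.271) → (52.848,121.267), returning to the start.

Shape 3 is a open polyline drawn with `<path>`. Its stroke #ff00ff means cut at S700, F1697. After flipping Y the toolpath is (80.592,62.796) → (136.683,128.044) → (146.590,187.603) → (192.369,47.703) → (199.354,175.760).

Shape 4 is a rectangle drawn with `<path>`. Its stroke #ff00ff means cut at S700, F1697. After flipping Y the toolpath is (13.037,154.712) → (120.480,154.712) → (120.480,55.905) → (13.037,55.905) → (13.037,154.712), returning to the start.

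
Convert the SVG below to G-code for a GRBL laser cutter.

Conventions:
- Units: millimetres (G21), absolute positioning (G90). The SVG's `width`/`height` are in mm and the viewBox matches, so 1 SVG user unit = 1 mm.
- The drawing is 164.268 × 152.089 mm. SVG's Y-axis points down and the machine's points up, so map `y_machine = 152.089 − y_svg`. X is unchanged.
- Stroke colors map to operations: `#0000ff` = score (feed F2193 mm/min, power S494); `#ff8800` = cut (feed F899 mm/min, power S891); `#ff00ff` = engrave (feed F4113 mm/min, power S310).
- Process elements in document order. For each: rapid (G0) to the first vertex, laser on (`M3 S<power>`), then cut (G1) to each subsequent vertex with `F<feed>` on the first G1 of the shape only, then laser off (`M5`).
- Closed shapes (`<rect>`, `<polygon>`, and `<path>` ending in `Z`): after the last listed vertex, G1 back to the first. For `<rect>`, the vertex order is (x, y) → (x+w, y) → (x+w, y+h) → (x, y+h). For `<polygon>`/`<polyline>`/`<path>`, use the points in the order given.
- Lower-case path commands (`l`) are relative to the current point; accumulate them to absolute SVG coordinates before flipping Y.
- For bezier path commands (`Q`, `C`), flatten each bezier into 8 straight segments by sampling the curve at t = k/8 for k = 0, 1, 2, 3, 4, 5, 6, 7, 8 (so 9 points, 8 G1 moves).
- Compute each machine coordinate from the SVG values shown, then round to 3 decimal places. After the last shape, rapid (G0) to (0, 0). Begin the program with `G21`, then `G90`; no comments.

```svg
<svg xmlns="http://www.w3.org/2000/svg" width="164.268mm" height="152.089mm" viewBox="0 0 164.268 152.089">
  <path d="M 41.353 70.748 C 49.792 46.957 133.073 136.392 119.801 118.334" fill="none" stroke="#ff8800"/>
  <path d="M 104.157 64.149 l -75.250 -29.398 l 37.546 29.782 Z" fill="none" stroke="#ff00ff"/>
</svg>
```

Since the viewBox matches the mm dimensions, user units are millimetres directly. The only transform is the Y-flip y_m = 152.089 − y_svg.

Shape 1 is a cubic bezier drawn with `<path>`. Its stroke #ff8800 means cut at S891, F899. After flipping Y the toolpath is (41.353,81.341) → (47.691,85.386) → (59.037,81.403) → (73.382,71.978) → (88.719,59.698) → (103.037,47.149) → (114.329,36.918) → (120.587,31.591) → (119.801,33.755).

Shape 2 is a closed polygon drawn with `<path>`. Its stroke #ff00ff means engrave at S310, F4113. After flipping Y the toolpath is (104.157,87.940) → (28.907,117.338) → (66.453,87.556) → (104.157,87.940), returning to the start.

G21
G90
G0 X41.353 Y81.341
M3 S891
G1 X47.691 Y85.386 F899
G1 X59.037 Y81.403
G1 X73.382 Y71.978
G1 X88.719 Y59.698
G1 X103.037 Y47.149
G1 X114.329 Y36.918
G1 X120.587 Y31.591
G1 X119.801 Y33.755
M5
G0 X104.157 Y87.940
M3 S310
G1 X28.907 Y117.338 F4113
G1 X66.453 Y87.556
G1 X104.157 Y87.940
M5
G0 X0.000 Y0.000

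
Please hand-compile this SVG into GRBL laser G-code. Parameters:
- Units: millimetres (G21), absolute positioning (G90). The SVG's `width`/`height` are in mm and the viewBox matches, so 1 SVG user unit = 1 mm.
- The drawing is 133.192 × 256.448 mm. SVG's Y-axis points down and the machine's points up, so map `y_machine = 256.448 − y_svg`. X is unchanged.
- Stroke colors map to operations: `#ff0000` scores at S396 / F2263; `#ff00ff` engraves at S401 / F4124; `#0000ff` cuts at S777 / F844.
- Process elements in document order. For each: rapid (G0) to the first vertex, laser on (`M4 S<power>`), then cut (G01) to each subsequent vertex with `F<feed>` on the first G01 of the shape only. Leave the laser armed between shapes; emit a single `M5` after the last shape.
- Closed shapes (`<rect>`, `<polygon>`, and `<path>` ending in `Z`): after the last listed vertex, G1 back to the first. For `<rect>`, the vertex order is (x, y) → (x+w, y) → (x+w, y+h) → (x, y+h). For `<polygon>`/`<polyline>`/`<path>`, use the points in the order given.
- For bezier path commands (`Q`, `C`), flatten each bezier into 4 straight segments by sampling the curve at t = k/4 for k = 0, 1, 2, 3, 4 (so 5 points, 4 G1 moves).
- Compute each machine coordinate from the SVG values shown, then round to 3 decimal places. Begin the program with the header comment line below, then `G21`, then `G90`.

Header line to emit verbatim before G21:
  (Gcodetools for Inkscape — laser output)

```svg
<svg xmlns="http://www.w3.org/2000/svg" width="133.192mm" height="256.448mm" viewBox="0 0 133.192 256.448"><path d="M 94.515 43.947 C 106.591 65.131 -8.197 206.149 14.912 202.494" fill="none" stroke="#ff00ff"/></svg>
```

(Gcodetools for Inkscape — laser output)
G21
G90
G0 X94.515 Y212.501
M4 S401
G01 X83.922 Y178.277 F4124
G01 X50.576 Y123.913
G01 X19.299 Y74.206
G01 X14.912 Y53.954
M5

1 u = 1 mm; y_m = 256.448 − y.

[1] `<path>` cubic bezier, #ff00ff→engrave S401 F4124: (94.515,212.501) → (83.922,178.277) → (50.576,123.913) → (19.299,74.206) → (14.912,53.954)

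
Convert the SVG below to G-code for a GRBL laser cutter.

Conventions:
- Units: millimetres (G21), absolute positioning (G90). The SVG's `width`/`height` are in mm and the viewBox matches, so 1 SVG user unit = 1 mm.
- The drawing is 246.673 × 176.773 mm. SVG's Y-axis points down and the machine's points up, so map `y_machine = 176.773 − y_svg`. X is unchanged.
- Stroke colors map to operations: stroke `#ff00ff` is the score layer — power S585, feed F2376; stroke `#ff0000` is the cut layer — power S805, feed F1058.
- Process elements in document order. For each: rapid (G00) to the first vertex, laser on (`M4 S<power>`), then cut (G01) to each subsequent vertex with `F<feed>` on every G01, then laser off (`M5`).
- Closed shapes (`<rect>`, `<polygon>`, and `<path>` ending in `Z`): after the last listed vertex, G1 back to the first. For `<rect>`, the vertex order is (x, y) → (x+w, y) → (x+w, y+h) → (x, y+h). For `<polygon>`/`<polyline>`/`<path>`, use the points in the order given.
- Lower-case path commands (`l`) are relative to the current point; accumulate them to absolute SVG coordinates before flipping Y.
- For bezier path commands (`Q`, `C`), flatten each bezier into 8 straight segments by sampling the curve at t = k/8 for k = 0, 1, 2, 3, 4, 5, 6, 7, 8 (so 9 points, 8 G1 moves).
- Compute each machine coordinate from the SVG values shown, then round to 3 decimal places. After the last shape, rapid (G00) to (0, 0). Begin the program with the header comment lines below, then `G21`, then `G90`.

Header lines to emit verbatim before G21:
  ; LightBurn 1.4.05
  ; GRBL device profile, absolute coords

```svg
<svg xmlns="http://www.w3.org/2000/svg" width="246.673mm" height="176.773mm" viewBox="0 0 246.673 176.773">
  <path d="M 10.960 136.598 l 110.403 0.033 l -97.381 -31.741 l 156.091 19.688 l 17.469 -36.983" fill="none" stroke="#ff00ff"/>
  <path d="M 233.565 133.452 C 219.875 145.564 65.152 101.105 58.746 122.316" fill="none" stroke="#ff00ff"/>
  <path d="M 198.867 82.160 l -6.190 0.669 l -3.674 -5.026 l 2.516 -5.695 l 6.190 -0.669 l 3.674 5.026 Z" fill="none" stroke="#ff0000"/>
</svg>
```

; LightBurn 1.4.05
; GRBL device profile, absolute coords
G21
G90
G00 X10.960 Y40.175
M4 S585
G01 X121.363 Y40.142 F2376
G01 X23.982 Y71.883 F2376
G01 X180.073 Y52.195 F2376
G01 X197.542 Y89.178 F2376
M5
G00 X233.565 Y43.321
M4 S585
G01 X222.385 Y41.192 F2376
G01 X201.375 Y42.934 F2376
G01 X173.924 Y47.115 F2376
G01 X143.424 Y52.301 F2376
G01 X113.265 Y57.061 F2376
G01 X86.839 Y59.962 F2376
G01 X67.535 Y59.572 F2376
G01 X58.746 Y54.457 F2376
M5
G00 X198.867 Y94.613
M4 S805
G01 X192.677 Y93.944 F1058
G01 X189.003 Y98.970 F1058
G01 X191.519 Y104.665 F1058
G01 X197.709 Y105.334 F1058
G01 X201.383 Y100.308 F1058
G01 X198.867 Y94.613 F1058
M5
G00 X0.000 Y0.000

1 u = 1 mm; y_m = 176.773 − y.

[1] `<path>` open polyline, #ff00ff→score S585 F2376: (10.960,40.175) → (121.363,40.142) → (23.982,71.883) → (180.073,52.195) → (197.542,89.178)

[2] `<path>` cubic bezier, #ff00ff→score S585 F2376: (233.565,43.321) → (222.385,41.192) → (201.375,42.934) → (173.924,47.115) → (143.424,52.301) → (113.265,57.061) → (86.839,59.962) → (67.535,59.572) → (58.746,54.457)

[3] `<path>` regular polygon, #ff0000→cut S805 F1058: (198.867,94.613) → (192.677,93.944) → (189.003,98.970) → (191.519,104.665) → (197.709,105.334) → (201.383,100.308) → (198.867,94.613) (closed)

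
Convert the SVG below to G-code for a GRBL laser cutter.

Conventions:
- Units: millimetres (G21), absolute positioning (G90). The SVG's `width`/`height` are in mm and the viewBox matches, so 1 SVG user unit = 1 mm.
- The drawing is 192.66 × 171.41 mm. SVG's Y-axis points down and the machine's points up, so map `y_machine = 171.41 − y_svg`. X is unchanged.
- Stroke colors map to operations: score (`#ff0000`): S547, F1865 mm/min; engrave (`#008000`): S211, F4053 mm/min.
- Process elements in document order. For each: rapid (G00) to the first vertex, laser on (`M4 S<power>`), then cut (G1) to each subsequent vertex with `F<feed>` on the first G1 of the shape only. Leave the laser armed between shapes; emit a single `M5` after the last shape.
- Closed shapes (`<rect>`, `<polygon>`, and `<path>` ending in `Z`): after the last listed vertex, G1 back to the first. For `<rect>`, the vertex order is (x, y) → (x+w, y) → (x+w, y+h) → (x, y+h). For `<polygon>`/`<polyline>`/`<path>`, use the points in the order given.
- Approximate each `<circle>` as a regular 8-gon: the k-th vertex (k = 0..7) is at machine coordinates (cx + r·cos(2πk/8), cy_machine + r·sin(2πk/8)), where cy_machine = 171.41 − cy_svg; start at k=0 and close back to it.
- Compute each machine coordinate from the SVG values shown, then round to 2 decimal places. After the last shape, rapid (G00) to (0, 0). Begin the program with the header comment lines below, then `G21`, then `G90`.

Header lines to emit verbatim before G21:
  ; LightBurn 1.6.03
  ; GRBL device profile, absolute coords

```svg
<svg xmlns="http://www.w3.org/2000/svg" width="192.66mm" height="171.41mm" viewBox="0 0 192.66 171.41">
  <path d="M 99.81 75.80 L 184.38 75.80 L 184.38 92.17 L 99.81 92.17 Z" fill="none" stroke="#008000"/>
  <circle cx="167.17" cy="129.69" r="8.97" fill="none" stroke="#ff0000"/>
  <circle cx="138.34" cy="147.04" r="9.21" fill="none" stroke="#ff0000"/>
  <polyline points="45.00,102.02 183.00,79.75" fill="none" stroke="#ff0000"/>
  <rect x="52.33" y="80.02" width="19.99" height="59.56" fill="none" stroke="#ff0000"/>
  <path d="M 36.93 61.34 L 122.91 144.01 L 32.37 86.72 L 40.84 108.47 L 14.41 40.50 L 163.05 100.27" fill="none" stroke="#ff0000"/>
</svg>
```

; LightBurn 1.6.03
; GRBL device profile, absolute coords
G21
G90
G00 X99.81 Y95.61
M4 S211
G1 X184.38 Y95.61 F4053
G1 X184.38 Y79.24
G1 X99.81 Y79.24
G1 X99.81 Y95.61
G00 X176.14 Y41.72
M4 S547
G1 X173.51 Y48.06 F1865
G1 X167.17 Y50.69
G1 X160.83 Y48.06
G1 X158.20 Y41.72
G1 X160.83 Y35.38
G1 X167.17 Y32.75
G1 X173.51 Y35.38
G1 X176.14 Y41.72
G00 X147.55 Y24.37
M4 S547
G1 X144.85 Y30.88 F1865
G1 X138.34 Y33.58
G1 X131.83 Y30.88
G1 X129.13 Y24.37
G1 X131.83 Y17.86
G1 X138.34 Y15.16
G1 X144.85 Y17.86
G1 X147.55 Y24.37
G00 X45.00 Y69.39
M4 S547
G1 X183.00 Y91.66 F1865
G00 X52.33 Y91.39
M4 S547
G1 X72.32 Y91.39 F1865
G1 X72.32 Y31.83
G1 X52.33 Y31.83
G1 X52.33 Y91.39
G00 X36.93 Y110.07
M4 S547
G1 X122.91 Y27.40 F1865
G1 X32.37 Y84.69
G1 X40.84 Y62.94
G1 X14.41 Y130.91
G1 X163.05 Y71.14
M5
G00 X0.00 Y0.00

Since the viewBox matches the mm dimensions, user units are millimetres directly. The only transform is the Y-flip y_m = 171.41 − y_svg.

Shape 1 is a rectangle drawn with `<path>`. Its stroke #008000 means engrave at S211, F4053. After flipping Y the toolpath is (99.81,95.61) → (184.38,95.61) → (184.38,79.24) → (99.81,79.24) → (99.81,95.61), returning to the start.

Shape 2 is a circle drawn with `<circle>`. Its stroke #ff0000 means score at S547, F1865. After flipping Y the toolpath is (176.14,41.72) → (173.51,48.06) → (167.17,50.69) → (160.83,48.06) → (158.20,41.72) → (160.83,35.38) → (167.17,32.75) → (173.51,35.38) → (176.14,41.72), returning to the start.

Shape 3 is a circle drawn with `<circle>`. Its stroke #ff0000 means score at S547, F1865. After flipping Y the toolpath is (147.55,24.37) → (144.85,30.88) → (138.34,33.58) → (131.83,30.88) → (129.13,24.37) → (131.83,17.86) → (138.34,15.16) → (144.85,17.86) → (147.55,24.37), returning to the start.

Shape 4 is a line segment drawn with `<polyline>`. Its stroke #ff0000 means score at S547, F1865. After flipping Y the toolpath is (45.00,69.39) → (183.00,91.66).

Shape 5 is a rectangle drawn with `<rect>`. Its stroke #ff0000 means score at S547, F1865. After flipping Y the toolpath is (52.33,91.39) → (72.32,91.39) → (72.32,31.83) → (52.33,31.83) → (52.33,91.39), returning to the start.

Shape 6 is a open polyline drawn with `<path>`. Its stroke #ff0000 means score at S547, F1865. After flipping Y the toolpath is (36.93,110.07) → (122.91,27.40) → (32.37,84.69) → (40.84,62.94) → (14.41,130.91) → (163.05,71.14).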